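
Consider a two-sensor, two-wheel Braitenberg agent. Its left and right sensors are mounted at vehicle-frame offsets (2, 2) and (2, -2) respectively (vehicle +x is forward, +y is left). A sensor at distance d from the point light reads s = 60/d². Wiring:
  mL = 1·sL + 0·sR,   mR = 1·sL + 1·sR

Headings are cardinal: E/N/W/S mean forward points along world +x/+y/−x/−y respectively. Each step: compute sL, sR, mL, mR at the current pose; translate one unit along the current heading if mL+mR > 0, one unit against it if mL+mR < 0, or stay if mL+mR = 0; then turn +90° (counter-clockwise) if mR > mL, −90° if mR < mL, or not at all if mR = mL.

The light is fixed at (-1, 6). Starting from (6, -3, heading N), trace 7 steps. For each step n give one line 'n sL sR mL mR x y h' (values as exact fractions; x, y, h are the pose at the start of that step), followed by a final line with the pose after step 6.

n=0: pose=(6,-3,N); sL=30/37, sR=6/13; mL=30/37, mR=612/481; mL+mR=1002/481 → advance +1; mR−mL=6/13 → turn +1·90°
n=1: pose=(6,-2,W); sL=12/25, sR=60/61; mL=12/25, mR=2232/1525; mL+mR=2964/1525 → advance +1; mR−mL=60/61 → turn +1·90°
n=2: pose=(5,-2,S); sL=15/41, sR=15/29; mL=15/41, mR=1050/1189; mL+mR=1485/1189 → advance +1; mR−mL=15/29 → turn +1·90°
n=3: pose=(5,-3,E); sL=60/113, sR=12/37; mL=60/113, mR=3576/4181; mL+mR=5796/4181 → advance +1; mR−mL=12/37 → turn +1·90°
n=4: pose=(6,-3,N); sL=30/37, sR=6/13; mL=30/37, mR=612/481; mL+mR=1002/481 → advance +1; mR−mL=6/13 → turn +1·90°
n=5: pose=(6,-2,W); sL=12/25, sR=60/61; mL=12/25, mR=2232/1525; mL+mR=2964/1525 → advance +1; mR−mL=60/61 → turn +1·90°
n=6: pose=(5,-2,S); sL=15/41, sR=15/29; mL=15/41, mR=1050/1189; mL+mR=1485/1189 → advance +1; mR−mL=15/29 → turn +1·90°

0 30/37 6/13 30/37 612/481 6 -3 N
1 12/25 60/61 12/25 2232/1525 6 -2 W
2 15/41 15/29 15/41 1050/1189 5 -2 S
3 60/113 12/37 60/113 3576/4181 5 -3 E
4 30/37 6/13 30/37 612/481 6 -3 N
5 12/25 60/61 12/25 2232/1525 6 -2 W
6 15/41 15/29 15/41 1050/1189 5 -2 S
final 5 -3 E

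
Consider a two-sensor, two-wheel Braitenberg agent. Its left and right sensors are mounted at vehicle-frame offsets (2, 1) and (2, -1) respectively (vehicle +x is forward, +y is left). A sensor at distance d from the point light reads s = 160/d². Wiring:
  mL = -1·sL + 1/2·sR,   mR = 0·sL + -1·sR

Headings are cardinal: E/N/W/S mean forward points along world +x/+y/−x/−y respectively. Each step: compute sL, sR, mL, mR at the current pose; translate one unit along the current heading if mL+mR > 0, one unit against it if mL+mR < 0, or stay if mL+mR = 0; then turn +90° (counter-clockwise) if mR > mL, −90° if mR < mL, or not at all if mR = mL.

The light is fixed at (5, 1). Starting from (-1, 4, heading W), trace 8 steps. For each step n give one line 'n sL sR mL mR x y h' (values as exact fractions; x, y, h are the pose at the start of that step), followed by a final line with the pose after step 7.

n=0: pose=(-1,4,W); sL=40/17, sR=2; mL=-23/17, mR=-2; mL+mR=-57/17 → advance -1; mR−mL=-11/17 → turn -1·90°
n=1: pose=(0,4,N); sL=160/61, sR=160/41; mL=-1680/2501, mR=-160/41; mL+mR=-11440/2501 → advance -1; mR−mL=-8080/2501 → turn -1·90°
n=2: pose=(0,3,E); sL=80/9, sR=16; mL=-8/9, mR=-16; mL+mR=-152/9 → advance -1; mR−mL=-136/9 → turn -1·90°
n=3: pose=(-1,3,S); sL=32/5, sR=160/49; mL=-1168/245, mR=-160/49; mL+mR=-1968/245 → advance -1; mR−mL=368/245 → turn +1·90°
n=4: pose=(-1,4,E); sL=5, sR=8; mL=-1, mR=-8; mL+mR=-9 → advance -1; mR−mL=-7 → turn -1·90°
n=5: pose=(-2,4,S); sL=160/37, sR=32/13; mL=-1488/481, mR=-32/13; mL+mR=-2672/481 → advance -1; mR−mL=304/481 → turn +1·90°
n=6: pose=(-2,5,E); sL=16/5, sR=80/17; mL=-72/85, mR=-80/17; mL+mR=-472/85 → advance -1; mR−mL=-328/85 → turn -1·90°
n=7: pose=(-3,5,S); sL=160/53, sR=32/17; mL=-1872/901, mR=-32/17; mL+mR=-3568/901 → advance -1; mR−mL=176/901 → turn +1·90°

0 40/17 2 -23/17 -2 -1 4 W
1 160/61 160/41 -1680/2501 -160/41 0 4 N
2 80/9 16 -8/9 -16 0 3 E
3 32/5 160/49 -1168/245 -160/49 -1 3 S
4 5 8 -1 -8 -1 4 E
5 160/37 32/13 -1488/481 -32/13 -2 4 S
6 16/5 80/17 -72/85 -80/17 -2 5 E
7 160/53 32/17 -1872/901 -32/17 -3 5 S
final -3 6 E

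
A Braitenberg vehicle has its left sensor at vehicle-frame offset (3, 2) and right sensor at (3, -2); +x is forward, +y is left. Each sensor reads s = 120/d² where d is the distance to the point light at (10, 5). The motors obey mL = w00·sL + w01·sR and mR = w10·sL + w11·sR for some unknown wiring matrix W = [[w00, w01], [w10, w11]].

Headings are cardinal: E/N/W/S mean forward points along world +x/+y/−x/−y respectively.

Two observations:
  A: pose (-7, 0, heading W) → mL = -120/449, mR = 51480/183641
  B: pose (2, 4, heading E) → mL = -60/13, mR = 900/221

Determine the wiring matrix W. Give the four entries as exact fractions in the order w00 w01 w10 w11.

-1 0 1/2 1/2

obs A: pose=(-7,0,W) → sL=120/449, sR=120/409, mL=-120/449, mR=51480/183641
obs B: pose=(2,4,E) → sL=60/13, sR=60/17, mL=-60/13, mR=900/221
sensor matrix S = [[120/449, 120/409], [60/13, 60/17]]; det S = -16675200/40584661
solve [mL_A; mL_B] = S·[w00; w01] and [mR_A; mR_B] = S·[w10; w11]:
  w00 = -1, w01 = 0, w10 = 1/2, w11 = 1/2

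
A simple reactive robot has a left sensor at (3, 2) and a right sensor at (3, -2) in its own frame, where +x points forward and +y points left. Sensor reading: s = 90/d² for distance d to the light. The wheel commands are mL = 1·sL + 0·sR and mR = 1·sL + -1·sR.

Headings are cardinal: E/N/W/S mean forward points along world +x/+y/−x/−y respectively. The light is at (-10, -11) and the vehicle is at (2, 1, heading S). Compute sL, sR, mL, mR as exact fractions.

left sensor world pos  = (4, -2); dL² = 277
right sensor world pos = (0, -2); dR² = 181
sL = 90/277 = 90/277
sR = 90/181 = 90/181
mL = 1·sL + 0·sR = 90/277
mR = 1·sL + -1·sR = -8640/50137

90/277 90/181 90/277 -8640/50137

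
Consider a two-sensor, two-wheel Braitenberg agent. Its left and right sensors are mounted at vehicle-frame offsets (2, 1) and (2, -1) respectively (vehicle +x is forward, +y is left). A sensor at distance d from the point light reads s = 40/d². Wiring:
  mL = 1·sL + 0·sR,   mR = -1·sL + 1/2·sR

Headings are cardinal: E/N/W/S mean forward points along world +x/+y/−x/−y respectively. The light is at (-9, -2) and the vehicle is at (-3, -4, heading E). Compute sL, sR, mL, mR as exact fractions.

left sensor world pos  = (-1, -3); dL² = 65
right sensor world pos = (-1, -5); dR² = 73
sL = 40/65 = 8/13
sR = 40/73 = 40/73
mL = 1·sL + 0·sR = 8/13
mR = -1·sL + 1/2·sR = -324/949

8/13 40/73 8/13 -324/949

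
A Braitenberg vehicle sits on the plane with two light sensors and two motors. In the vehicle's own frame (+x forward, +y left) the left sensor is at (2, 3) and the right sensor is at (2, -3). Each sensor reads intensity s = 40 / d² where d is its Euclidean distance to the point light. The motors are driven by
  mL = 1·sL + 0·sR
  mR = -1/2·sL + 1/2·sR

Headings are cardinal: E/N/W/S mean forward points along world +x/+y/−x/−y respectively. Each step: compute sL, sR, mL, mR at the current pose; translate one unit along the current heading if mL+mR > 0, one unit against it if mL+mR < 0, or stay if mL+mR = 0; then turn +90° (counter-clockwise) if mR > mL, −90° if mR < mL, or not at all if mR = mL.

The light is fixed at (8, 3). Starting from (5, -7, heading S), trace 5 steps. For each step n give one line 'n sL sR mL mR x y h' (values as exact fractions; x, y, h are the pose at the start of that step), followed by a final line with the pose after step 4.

n=0: pose=(5,-7,S); sL=5/18, sR=2/9; mL=5/18, mR=-1/36; mL+mR=1/4 → advance +1; mR−mL=-11/36 → turn -1·90°
n=1: pose=(5,-8,W); sL=40/221, sR=40/89; mL=40/221, mR=2640/19669; mL+mR=6200/19669 → advance +1; mR−mL=-920/19669 → turn -1·90°
n=2: pose=(4,-8,N); sL=4/13, sR=20/41; mL=4/13, mR=48/533; mL+mR=212/533 → advance +1; mR−mL=-116/533 → turn -1·90°
n=3: pose=(4,-7,E); sL=40/53, sR=40/173; mL=40/53, mR=-2400/9169; mL+mR=4520/9169 → advance +1; mR−mL=-9320/9169 → turn -1·90°
n=4: pose=(5,-7,S); sL=5/18, sR=2/9; mL=5/18, mR=-1/36; mL+mR=1/4 → advance +1; mR−mL=-11/36 → turn -1·90°

0 5/18 2/9 5/18 -1/36 5 -7 S
1 40/221 40/89 40/221 2640/19669 5 -8 W
2 4/13 20/41 4/13 48/533 4 -8 N
3 40/53 40/173 40/53 -2400/9169 4 -7 E
4 5/18 2/9 5/18 -1/36 5 -7 S
final 5 -8 W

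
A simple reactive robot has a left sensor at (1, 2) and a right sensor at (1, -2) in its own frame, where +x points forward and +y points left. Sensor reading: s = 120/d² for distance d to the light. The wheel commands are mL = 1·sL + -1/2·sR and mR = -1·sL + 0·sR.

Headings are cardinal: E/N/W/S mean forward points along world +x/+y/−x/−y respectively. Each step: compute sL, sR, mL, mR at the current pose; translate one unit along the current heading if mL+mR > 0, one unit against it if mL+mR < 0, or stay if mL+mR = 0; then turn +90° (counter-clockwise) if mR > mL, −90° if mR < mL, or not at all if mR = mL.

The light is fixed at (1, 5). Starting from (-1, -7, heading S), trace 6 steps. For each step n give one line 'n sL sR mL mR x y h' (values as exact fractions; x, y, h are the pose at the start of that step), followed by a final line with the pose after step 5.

0 120/169 24/37 2412/6253 -120/169 -1 -7 S
1 60/89 4/3 2/267 -60/89 -1 -6 W
2 120/109 120/101 5580/11009 -120/109 0 -6 N
3 6/5 30/49 219/245 -6/5 0 -7 E
4 120/169 24/37 2412/6253 -120/169 -1 -7 S
5 60/89 4/3 2/267 -60/89 -1 -6 W
final 0 -6 N

n=0: pose=(-1,-7,S); sL=120/169, sR=24/37; mL=2412/6253, mR=-120/169; mL+mR=-12/37 → advance -1; mR−mL=-6852/6253 → turn -1·90°
n=1: pose=(-1,-6,W); sL=60/89, sR=4/3; mL=2/267, mR=-60/89; mL+mR=-2/3 → advance -1; mR−mL=-182/267 → turn -1·90°
n=2: pose=(0,-6,N); sL=120/109, sR=120/101; mL=5580/11009, mR=-120/109; mL+mR=-60/101 → advance -1; mR−mL=-17700/11009 → turn -1·90°
n=3: pose=(0,-7,E); sL=6/5, sR=30/49; mL=219/245, mR=-6/5; mL+mR=-15/49 → advance -1; mR−mL=-513/245 → turn -1·90°
n=4: pose=(-1,-7,S); sL=120/169, sR=24/37; mL=2412/6253, mR=-120/169; mL+mR=-12/37 → advance -1; mR−mL=-6852/6253 → turn -1·90°
n=5: pose=(-1,-6,W); sL=60/89, sR=4/3; mL=2/267, mR=-60/89; mL+mR=-2/3 → advance -1; mR−mL=-182/267 → turn -1·90°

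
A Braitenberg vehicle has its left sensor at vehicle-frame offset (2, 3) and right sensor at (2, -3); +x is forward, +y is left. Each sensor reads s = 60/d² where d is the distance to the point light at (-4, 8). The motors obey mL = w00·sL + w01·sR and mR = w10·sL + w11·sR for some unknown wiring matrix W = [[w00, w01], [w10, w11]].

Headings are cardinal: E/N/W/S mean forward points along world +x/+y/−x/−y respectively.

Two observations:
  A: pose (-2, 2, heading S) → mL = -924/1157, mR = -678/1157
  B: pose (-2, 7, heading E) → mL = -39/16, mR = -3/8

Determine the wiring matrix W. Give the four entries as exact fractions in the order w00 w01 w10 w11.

-1/2 -1/2 1/2 -1

obs A: pose=(-2,2,S) → sL=60/89, sR=12/13, mL=-924/1157, mR=-678/1157
obs B: pose=(-2,7,E) → sL=3, sR=15/8, mL=-39/16, mR=-3/8
sensor matrix S = [[60/89, 12/13], [3, 15/8]]; det S = -3483/2314
solve [mL_A; mL_B] = S·[w00; w01] and [mR_A; mR_B] = S·[w10; w11]:
  w00 = -1/2, w01 = -1/2, w10 = 1/2, w11 = -1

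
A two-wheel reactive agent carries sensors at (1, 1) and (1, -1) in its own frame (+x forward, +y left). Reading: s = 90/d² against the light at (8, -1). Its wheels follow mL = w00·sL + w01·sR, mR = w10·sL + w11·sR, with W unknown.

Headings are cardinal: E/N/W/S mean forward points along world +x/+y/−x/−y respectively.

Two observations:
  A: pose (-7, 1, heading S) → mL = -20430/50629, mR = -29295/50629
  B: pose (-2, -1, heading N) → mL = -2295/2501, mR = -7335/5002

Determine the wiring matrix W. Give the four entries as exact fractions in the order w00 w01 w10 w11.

-1/2 -1/2 -1/2 -1

obs A: pose=(-7,1,S) → sL=90/197, sR=90/257, mL=-20430/50629, mR=-29295/50629
obs B: pose=(-2,-1,N) → sL=45/61, sR=45/41, mL=-2295/2501, mR=-7335/5002
sensor matrix S = [[90/197, 90/257], [45/61, 45/41]]; det S = 30780000/126623129
solve [mL_A; mL_B] = S·[w00; w01] and [mR_A; mR_B] = S·[w10; w11]:
  w00 = -1/2, w01 = -1/2, w10 = -1/2, w11 = -1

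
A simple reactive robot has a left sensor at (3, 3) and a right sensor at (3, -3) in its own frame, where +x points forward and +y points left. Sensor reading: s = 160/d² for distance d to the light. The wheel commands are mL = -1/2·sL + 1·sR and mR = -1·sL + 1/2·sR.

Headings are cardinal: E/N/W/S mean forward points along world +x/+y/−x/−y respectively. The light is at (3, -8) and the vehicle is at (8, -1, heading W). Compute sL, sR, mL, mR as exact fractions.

8 20/13 -32/13 -94/13

left sensor world pos  = (5, -4); dL² = 20
right sensor world pos = (5, 2); dR² = 104
sL = 160/20 = 8
sR = 160/104 = 20/13
mL = -1/2·sL + 1·sR = -32/13
mR = -1·sL + 1/2·sR = -94/13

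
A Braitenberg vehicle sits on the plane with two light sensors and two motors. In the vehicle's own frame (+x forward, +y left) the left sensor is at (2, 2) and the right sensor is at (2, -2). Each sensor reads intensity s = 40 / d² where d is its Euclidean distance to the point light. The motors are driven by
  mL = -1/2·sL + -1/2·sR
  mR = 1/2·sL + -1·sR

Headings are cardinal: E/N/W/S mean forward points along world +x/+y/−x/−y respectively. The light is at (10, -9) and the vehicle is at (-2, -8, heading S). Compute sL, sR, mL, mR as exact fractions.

left sensor world pos  = (0, -10); dL² = 101
right sensor world pos = (-4, -10); dR² = 197
sL = 40/101 = 40/101
sR = 40/197 = 40/197
mL = -1/2·sL + -1/2·sR = -5960/19897
mR = 1/2·sL + -1·sR = -100/19897

40/101 40/197 -5960/19897 -100/19897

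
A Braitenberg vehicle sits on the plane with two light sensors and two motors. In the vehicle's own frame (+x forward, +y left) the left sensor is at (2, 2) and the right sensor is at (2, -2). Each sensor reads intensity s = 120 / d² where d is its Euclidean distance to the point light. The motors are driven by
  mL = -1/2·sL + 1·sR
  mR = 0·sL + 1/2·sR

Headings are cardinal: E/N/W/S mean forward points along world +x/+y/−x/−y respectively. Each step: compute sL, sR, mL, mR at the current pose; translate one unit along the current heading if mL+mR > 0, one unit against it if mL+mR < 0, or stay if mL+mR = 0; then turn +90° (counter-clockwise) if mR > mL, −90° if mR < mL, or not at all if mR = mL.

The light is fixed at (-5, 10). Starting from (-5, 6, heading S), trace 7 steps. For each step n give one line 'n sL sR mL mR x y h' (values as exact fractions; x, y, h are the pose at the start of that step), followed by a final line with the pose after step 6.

0 3 3 3/2 3/2 -5 6 S
1 120/53 120/53 60/53 60/53 -5 5 S
2 30/17 30/17 15/17 15/17 -5 4 S
3 24/17 24/17 12/17 12/17 -5 3 S
4 15/13 15/13 15/26 15/26 -5 2 S
5 24/25 24/25 12/25 12/25 -5 1 S
6 30/37 30/37 15/37 15/37 -5 0 S
final -5 -1 S

n=0: pose=(-5,6,S); sL=3, sR=3; mL=3/2, mR=3/2; mL+mR=3 → advance +1; mR−mL=0 → turn +0·90°
n=1: pose=(-5,5,S); sL=120/53, sR=120/53; mL=60/53, mR=60/53; mL+mR=120/53 → advance +1; mR−mL=0 → turn +0·90°
n=2: pose=(-5,4,S); sL=30/17, sR=30/17; mL=15/17, mR=15/17; mL+mR=30/17 → advance +1; mR−mL=0 → turn +0·90°
n=3: pose=(-5,3,S); sL=24/17, sR=24/17; mL=12/17, mR=12/17; mL+mR=24/17 → advance +1; mR−mL=0 → turn +0·90°
n=4: pose=(-5,2,S); sL=15/13, sR=15/13; mL=15/26, mR=15/26; mL+mR=15/13 → advance +1; mR−mL=0 → turn +0·90°
n=5: pose=(-5,1,S); sL=24/25, sR=24/25; mL=12/25, mR=12/25; mL+mR=24/25 → advance +1; mR−mL=0 → turn +0·90°
n=6: pose=(-5,0,S); sL=30/37, sR=30/37; mL=15/37, mR=15/37; mL+mR=30/37 → advance +1; mR−mL=0 → turn +0·90°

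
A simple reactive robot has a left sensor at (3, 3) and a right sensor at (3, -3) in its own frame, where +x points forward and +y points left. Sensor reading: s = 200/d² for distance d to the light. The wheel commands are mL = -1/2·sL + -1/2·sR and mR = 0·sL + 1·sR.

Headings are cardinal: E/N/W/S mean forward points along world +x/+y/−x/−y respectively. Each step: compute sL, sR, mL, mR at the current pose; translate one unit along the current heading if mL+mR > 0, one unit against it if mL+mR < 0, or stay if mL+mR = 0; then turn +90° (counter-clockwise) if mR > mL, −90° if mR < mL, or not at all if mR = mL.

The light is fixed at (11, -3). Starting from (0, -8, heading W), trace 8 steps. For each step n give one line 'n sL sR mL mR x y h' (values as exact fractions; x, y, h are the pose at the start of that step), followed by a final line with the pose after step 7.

n=0: pose=(0,-8,W); sL=10/13, sR=1; mL=-23/26, mR=1; mL+mR=3/26 → advance +1; mR−mL=49/26 → turn +1·90°
n=1: pose=(-1,-8,S); sL=40/29, sR=200/289; mL=-8680/8381, mR=200/289; mL+mR=-2880/8381 → advance -1; mR−mL=14480/8381 → turn +1·90°
n=2: pose=(-1,-7,E); sL=100/41, sR=20/13; mL=-1060/533, mR=20/13; mL+mR=-240/533 → advance -1; mR−mL=1880/533 → turn +1·90°
n=3: pose=(-2,-7,N); sL=200/257, sR=200/101; mL=-35800/25957, mR=200/101; mL+mR=15600/25957 → advance +1; mR−mL=87200/25957 → turn +1·90°
n=4: pose=(-2,-6,W); sL=50/73, sR=25/32; mL=-3425/4672, mR=25/32; mL+mR=225/4672 → advance +1; mR−mL=7075/4672 → turn +1·90°
n=5: pose=(-3,-6,S); sL=200/157, sR=8/13; mL=-1928/2041, mR=8/13; mL+mR=-672/2041 → advance -1; mR−mL=3184/2041 → turn +1·90°
n=6: pose=(-3,-5,E); sL=100/61, sR=100/73; mL=-6700/4453, mR=100/73; mL+mR=-600/4453 → advance -1; mR−mL=12800/4453 → turn +1·90°
n=7: pose=(-4,-5,N); sL=8/13, sR=40/29; mL=-376/377, mR=40/29; mL+mR=144/377 → advance +1; mR−mL=896/377 → turn +1·90°

0 10/13 1 -23/26 1 0 -8 W
1 40/29 200/289 -8680/8381 200/289 -1 -8 S
2 100/41 20/13 -1060/533 20/13 -1 -7 E
3 200/257 200/101 -35800/25957 200/101 -2 -7 N
4 50/73 25/32 -3425/4672 25/32 -2 -6 W
5 200/157 8/13 -1928/2041 8/13 -3 -6 S
6 100/61 100/73 -6700/4453 100/73 -3 -5 E
7 8/13 40/29 -376/377 40/29 -4 -5 N
final -4 -4 W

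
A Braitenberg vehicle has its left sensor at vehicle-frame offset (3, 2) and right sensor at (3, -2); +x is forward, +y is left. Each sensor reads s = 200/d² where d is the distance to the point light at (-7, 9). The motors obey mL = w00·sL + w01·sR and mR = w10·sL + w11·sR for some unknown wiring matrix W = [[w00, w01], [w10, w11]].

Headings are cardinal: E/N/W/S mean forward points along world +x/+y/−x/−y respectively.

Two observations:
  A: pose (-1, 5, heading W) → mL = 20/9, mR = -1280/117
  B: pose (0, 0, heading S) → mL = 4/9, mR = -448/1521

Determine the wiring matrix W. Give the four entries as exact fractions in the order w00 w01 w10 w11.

obs A: pose=(-1,5,W) → sL=40/9, sR=200/13, mL=20/9, mR=-1280/117
obs B: pose=(0,0,S) → sL=8/9, sR=200/169, mL=4/9, mR=-448/1521
sensor matrix S = [[40/9, 200/13], [8/9, 200/169]]; det S = -12800/1521
solve [mL_A; mL_B] = S·[w00; w01] and [mR_A; mR_B] = S·[w10; w11]:
  w00 = 1/2, w01 = 0, w10 = 1, w11 = -1

1/2 0 1 -1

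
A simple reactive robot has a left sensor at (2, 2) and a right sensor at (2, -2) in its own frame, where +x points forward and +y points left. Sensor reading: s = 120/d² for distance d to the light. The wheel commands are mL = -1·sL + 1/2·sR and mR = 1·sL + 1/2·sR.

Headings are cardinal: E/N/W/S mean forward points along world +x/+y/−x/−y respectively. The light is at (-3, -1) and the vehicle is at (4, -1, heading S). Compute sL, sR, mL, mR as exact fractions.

24/17 120/29 324/493 1716/493

left sensor world pos  = (6, -3); dL² = 85
right sensor world pos = (2, -3); dR² = 29
sL = 120/85 = 24/17
sR = 120/29 = 120/29
mL = -1·sL + 1/2·sR = 324/493
mR = 1·sL + 1/2·sR = 1716/493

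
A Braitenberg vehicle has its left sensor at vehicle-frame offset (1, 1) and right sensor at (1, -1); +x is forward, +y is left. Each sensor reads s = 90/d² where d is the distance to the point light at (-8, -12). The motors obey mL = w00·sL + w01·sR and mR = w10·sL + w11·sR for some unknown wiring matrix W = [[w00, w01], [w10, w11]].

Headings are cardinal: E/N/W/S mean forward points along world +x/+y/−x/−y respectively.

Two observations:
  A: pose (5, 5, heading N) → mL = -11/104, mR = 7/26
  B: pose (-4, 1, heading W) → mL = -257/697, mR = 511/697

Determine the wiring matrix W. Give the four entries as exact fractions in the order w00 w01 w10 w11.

-1 1/2 1/2 1

obs A: pose=(5,5,N) → sL=5/26, sR=9/52, mL=-11/104, mR=7/26
obs B: pose=(-4,1,W) → sL=10/17, sR=18/41, mL=-257/697, mR=511/697
sensor matrix S = [[5/26, 9/52], [10/17, 18/41]]; det S = -315/18122
solve [mL_A; mL_B] = S·[w00; w01] and [mR_A; mR_B] = S·[w10; w11]:
  w00 = -1, w01 = 1/2, w10 = 1/2, w11 = 1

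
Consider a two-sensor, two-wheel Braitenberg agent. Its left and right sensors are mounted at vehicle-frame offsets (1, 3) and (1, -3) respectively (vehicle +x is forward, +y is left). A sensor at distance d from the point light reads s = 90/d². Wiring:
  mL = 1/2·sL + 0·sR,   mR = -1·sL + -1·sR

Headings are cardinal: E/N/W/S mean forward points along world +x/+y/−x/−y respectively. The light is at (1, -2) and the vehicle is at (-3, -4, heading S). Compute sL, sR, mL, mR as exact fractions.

9 45/29 9/2 -306/29

left sensor world pos  = (0, -5); dL² = 10
right sensor world pos = (-6, -5); dR² = 58
sL = 90/10 = 9
sR = 90/58 = 45/29
mL = 1/2·sL + 0·sR = 9/2
mR = -1·sL + -1·sR = -306/29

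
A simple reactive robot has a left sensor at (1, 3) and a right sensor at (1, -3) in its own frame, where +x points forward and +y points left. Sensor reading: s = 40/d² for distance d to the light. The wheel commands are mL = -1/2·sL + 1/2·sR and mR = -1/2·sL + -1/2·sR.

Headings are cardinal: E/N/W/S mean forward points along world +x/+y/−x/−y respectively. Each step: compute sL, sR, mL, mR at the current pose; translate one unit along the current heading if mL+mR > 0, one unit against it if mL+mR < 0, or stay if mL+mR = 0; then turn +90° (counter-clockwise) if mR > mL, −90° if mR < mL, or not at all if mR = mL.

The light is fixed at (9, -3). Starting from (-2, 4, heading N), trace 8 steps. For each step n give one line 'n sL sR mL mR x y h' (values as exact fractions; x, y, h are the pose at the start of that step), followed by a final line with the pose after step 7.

n=0: pose=(-2,4,N); sL=2/13, sR=5/16; mL=33/416, mR=-97/416; mL+mR=-2/13 → advance -1; mR−mL=-5/16 → turn -1·90°
n=1: pose=(-2,3,E); sL=40/181, sR=40/109; mL=1440/19729, mR=-5800/19729; mL+mR=-40/181 → advance -1; mR−mL=-40/109 → turn -1·90°
n=2: pose=(-3,3,S); sL=20/53, sR=4/25; mL=-144/1325, mR=-356/1325; mL+mR=-20/53 → advance -1; mR−mL=-4/25 → turn -1·90°
n=3: pose=(-3,4,W); sL=8/37, sR=40/269; mL=-336/9953, mR=-1816/9953; mL+mR=-8/37 → advance -1; mR−mL=-40/269 → turn -1·90°
n=4: pose=(-2,4,N); sL=2/13, sR=5/16; mL=33/416, mR=-97/416; mL+mR=-2/13 → advance -1; mR−mL=-5/16 → turn -1·90°
n=5: pose=(-2,3,E); sL=40/181, sR=40/109; mL=1440/19729, mR=-5800/19729; mL+mR=-40/181 → advance -1; mR−mL=-40/109 → turn -1·90°
n=6: pose=(-3,3,S); sL=20/53, sR=4/25; mL=-144/1325, mR=-356/1325; mL+mR=-20/53 → advance -1; mR−mL=-4/25 → turn -1·90°
n=7: pose=(-3,4,W); sL=8/37, sR=40/269; mL=-336/9953, mR=-1816/9953; mL+mR=-8/37 → advance -1; mR−mL=-40/269 → turn -1·90°

0 2/13 5/16 33/416 -97/416 -2 4 N
1 40/181 40/109 1440/19729 -5800/19729 -2 3 E
2 20/53 4/25 -144/1325 -356/1325 -3 3 S
3 8/37 40/269 -336/9953 -1816/9953 -3 4 W
4 2/13 5/16 33/416 -97/416 -2 4 N
5 40/181 40/109 1440/19729 -5800/19729 -2 3 E
6 20/53 4/25 -144/1325 -356/1325 -3 3 S
7 8/37 40/269 -336/9953 -1816/9953 -3 4 W
final -2 4 N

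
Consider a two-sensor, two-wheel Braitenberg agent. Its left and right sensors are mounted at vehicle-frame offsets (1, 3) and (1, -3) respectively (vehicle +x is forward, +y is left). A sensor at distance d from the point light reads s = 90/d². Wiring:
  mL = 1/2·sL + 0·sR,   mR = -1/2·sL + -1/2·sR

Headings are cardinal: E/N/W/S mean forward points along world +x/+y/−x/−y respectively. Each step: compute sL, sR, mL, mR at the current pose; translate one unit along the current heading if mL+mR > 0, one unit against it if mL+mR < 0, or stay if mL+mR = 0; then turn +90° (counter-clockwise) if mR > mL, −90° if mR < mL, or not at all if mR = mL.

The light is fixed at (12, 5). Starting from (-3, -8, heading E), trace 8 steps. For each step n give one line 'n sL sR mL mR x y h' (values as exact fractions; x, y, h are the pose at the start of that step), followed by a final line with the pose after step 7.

0 45/148 45/226 45/296 -8415/33448 -3 -8 E
1 18/73 90/557 9/73 -8298/40661 -4 -8 S
2 45/257 9/37 45/514 -1989/9509 -4 -7 W
3 18/89 18/53 9/89 -1278/4717 -3 -7 N
4 45/148 45/226 45/296 -8415/33448 -3 -8 E
5 18/73 90/557 9/73 -8298/40661 -4 -8 S
6 45/257 9/37 45/514 -1989/9509 -4 -7 W
7 18/89 18/53 9/89 -1278/4717 -3 -7 N
final -3 -8 E

n=0: pose=(-3,-8,E); sL=45/148, sR=45/226; mL=45/296, mR=-8415/33448; mL+mR=-45/452 → advance -1; mR−mL=-3375/8362 → turn -1·90°
n=1: pose=(-4,-8,S); sL=18/73, sR=90/557; mL=9/73, mR=-8298/40661; mL+mR=-45/557 → advance -1; mR−mL=-13311/40661 → turn -1·90°
n=2: pose=(-4,-7,W); sL=45/257, sR=9/37; mL=45/514, mR=-1989/9509; mL+mR=-9/74 → advance -1; mR−mL=-5643/19018 → turn -1·90°
n=3: pose=(-3,-7,N); sL=18/89, sR=18/53; mL=9/89, mR=-1278/4717; mL+mR=-9/53 → advance -1; mR−mL=-1755/4717 → turn -1·90°
n=4: pose=(-3,-8,E); sL=45/148, sR=45/226; mL=45/296, mR=-8415/33448; mL+mR=-45/452 → advance -1; mR−mL=-3375/8362 → turn -1·90°
n=5: pose=(-4,-8,S); sL=18/73, sR=90/557; mL=9/73, mR=-8298/40661; mL+mR=-45/557 → advance -1; mR−mL=-13311/40661 → turn -1·90°
n=6: pose=(-4,-7,W); sL=45/257, sR=9/37; mL=45/514, mR=-1989/9509; mL+mR=-9/74 → advance -1; mR−mL=-5643/19018 → turn -1·90°
n=7: pose=(-3,-7,N); sL=18/89, sR=18/53; mL=9/89, mR=-1278/4717; mL+mR=-9/53 → advance -1; mR−mL=-1755/4717 → turn -1·90°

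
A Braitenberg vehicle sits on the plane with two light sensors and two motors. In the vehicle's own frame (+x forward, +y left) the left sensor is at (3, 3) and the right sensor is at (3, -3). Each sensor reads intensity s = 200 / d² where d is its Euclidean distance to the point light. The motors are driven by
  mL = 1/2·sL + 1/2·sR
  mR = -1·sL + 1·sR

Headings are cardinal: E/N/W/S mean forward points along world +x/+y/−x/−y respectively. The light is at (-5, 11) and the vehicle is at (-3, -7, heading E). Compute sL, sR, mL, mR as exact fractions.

left sensor world pos  = (0, -4); dL² = 250
right sensor world pos = (0, -10); dR² = 466
sL = 200/250 = 4/5
sR = 200/466 = 100/233
mL = 1/2·sL + 1/2·sR = 716/1165
mR = -1·sL + 1·sR = -432/1165

4/5 100/233 716/1165 -432/1165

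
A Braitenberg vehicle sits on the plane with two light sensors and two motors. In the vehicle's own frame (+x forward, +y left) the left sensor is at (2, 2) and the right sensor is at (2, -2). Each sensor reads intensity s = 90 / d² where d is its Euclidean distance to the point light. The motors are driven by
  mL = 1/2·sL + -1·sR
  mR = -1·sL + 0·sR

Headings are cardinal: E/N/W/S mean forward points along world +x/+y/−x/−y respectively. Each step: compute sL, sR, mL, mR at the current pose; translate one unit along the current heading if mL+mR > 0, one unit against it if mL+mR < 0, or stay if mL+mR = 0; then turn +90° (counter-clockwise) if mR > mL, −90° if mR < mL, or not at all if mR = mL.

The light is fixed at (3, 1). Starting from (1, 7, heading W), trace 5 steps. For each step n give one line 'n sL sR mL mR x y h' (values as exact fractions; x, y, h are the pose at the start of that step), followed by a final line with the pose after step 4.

n=0: pose=(1,7,W); sL=45/16, sR=9/8; mL=9/32, mR=-45/16; mL+mR=-81/32 → advance -1; mR−mL=-99/32 → turn -1·90°
n=1: pose=(2,7,N); sL=90/73, sR=18/13; mL=-729/949, mR=-90/73; mL+mR=-1899/949 → advance -1; mR−mL=-441/949 → turn -1·90°
n=2: pose=(2,6,E); sL=9/5, sR=9; mL=-81/10, mR=-9/5; mL+mR=-99/10 → advance -1; mR−mL=63/10 → turn +1·90°
n=3: pose=(1,6,N); sL=18/13, sR=90/49; mL=-729/637, mR=-18/13; mL+mR=-1611/637 → advance -1; mR−mL=-153/637 → turn -1·90°
n=4: pose=(1,5,E); sL=5/2, sR=45/2; mL=-85/4, mR=-5/2; mL+mR=-95/4 → advance -1; mR−mL=75/4 → turn +1·90°

0 45/16 9/8 9/32 -45/16 1 7 W
1 90/73 18/13 -729/949 -90/73 2 7 N
2 9/5 9 -81/10 -9/5 2 6 E
3 18/13 90/49 -729/637 -18/13 1 6 N
4 5/2 45/2 -85/4 -5/2 1 5 E
final 0 5 N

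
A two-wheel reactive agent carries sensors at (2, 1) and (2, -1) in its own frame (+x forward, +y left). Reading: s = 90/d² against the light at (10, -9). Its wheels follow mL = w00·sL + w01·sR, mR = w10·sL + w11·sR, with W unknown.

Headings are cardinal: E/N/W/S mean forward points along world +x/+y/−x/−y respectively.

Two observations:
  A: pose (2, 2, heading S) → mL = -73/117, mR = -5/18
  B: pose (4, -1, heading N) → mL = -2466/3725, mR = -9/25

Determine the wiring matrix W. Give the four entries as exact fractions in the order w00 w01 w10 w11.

-1/2 -1/2 0 -1/2

obs A: pose=(2,2,S) → sL=9/13, sR=5/9, mL=-73/117, mR=-5/18
obs B: pose=(4,-1,N) → sL=90/149, sR=18/25, mL=-2466/3725, mR=-9/25
sensor matrix S = [[9/13, 5/9], [90/149, 18/25]]; det S = 7888/48425
solve [mL_A; mL_B] = S·[w00; w01] and [mR_A; mR_B] = S·[w10; w11]:
  w00 = -1/2, w01 = -1/2, w10 = 0, w11 = -1/2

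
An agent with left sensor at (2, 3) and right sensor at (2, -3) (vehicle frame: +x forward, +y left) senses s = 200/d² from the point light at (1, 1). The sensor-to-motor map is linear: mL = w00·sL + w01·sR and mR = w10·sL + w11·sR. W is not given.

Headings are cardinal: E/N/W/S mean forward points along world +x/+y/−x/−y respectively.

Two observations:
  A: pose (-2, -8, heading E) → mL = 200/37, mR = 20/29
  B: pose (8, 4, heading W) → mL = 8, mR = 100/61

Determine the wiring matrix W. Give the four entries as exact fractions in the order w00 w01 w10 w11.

obs A: pose=(-2,-8,E) → sL=200/37, sR=40/29, mL=200/37, mR=20/29
obs B: pose=(8,4,W) → sL=8, sR=200/61, mL=8, mR=100/61
sensor matrix S = [[200/37, 40/29], [8, 200/61]]; det S = 437760/65453
solve [mL_A; mL_B] = S·[w00; w01] and [mR_A; mR_B] = S·[w10; w11]:
  w00 = 1, w01 = 0, w10 = 0, w11 = 1/2

1 0 0 1/2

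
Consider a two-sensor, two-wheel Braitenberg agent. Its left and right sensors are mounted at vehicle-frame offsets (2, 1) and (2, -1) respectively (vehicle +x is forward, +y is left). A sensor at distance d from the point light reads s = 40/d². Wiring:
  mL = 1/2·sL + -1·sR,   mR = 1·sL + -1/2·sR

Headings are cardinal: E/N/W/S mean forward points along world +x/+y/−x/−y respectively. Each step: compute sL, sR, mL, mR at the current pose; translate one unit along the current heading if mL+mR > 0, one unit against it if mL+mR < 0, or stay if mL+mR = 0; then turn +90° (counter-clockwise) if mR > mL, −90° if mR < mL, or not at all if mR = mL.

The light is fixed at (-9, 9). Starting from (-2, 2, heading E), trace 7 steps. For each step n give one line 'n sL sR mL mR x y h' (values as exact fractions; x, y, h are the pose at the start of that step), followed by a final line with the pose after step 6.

0 40/117 8/29 -356/3393 692/3393 -2 2 E
1 20/37 20/53 -210/1961 690/1961 -1 2 N
2 8/17 40/61 -436/1037 148/1037 -1 3 W
3 10/41 5/16 -125/656 115/1312 0 3 S
4 40/137 40/157 -2340/21509 3540/21509 0 4 E
5 4/9 4/13 -10/117 34/117 1 4 N
6 40/89 40/73 -2100/6497 1140/6497 1 5 W
final 2 5 S

n=0: pose=(-2,2,E); sL=40/117, sR=8/29; mL=-356/3393, mR=692/3393; mL+mR=112/1131 → advance +1; mR−mL=1048/3393 → turn +1·90°
n=1: pose=(-1,2,N); sL=20/37, sR=20/53; mL=-210/1961, mR=690/1961; mL+mR=480/1961 → advance +1; mR−mL=900/1961 → turn +1·90°
n=2: pose=(-1,3,W); sL=8/17, sR=40/61; mL=-436/1037, mR=148/1037; mL+mR=-288/1037 → advance -1; mR−mL=584/1037 → turn +1·90°
n=3: pose=(0,3,S); sL=10/41, sR=5/16; mL=-125/656, mR=115/1312; mL+mR=-135/1312 → advance -1; mR−mL=365/1312 → turn +1·90°
n=4: pose=(0,4,E); sL=40/137, sR=40/157; mL=-2340/21509, mR=3540/21509; mL+mR=1200/21509 → advance +1; mR−mL=5880/21509 → turn +1·90°
n=5: pose=(1,4,N); sL=4/9, sR=4/13; mL=-10/117, mR=34/117; mL+mR=8/39 → advance +1; mR−mL=44/117 → turn +1·90°
n=6: pose=(1,5,W); sL=40/89, sR=40/73; mL=-2100/6497, mR=1140/6497; mL+mR=-960/6497 → advance -1; mR−mL=3240/6497 → turn +1·90°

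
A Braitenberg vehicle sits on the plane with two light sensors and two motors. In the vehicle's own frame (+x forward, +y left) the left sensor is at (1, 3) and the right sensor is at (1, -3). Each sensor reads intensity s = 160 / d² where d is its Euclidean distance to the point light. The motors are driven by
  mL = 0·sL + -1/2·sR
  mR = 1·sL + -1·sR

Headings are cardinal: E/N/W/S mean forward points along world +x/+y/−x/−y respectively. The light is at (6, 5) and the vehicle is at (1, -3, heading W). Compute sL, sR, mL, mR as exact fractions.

left sensor world pos  = (0, -6); dL² = 157
right sensor world pos = (0, 0); dR² = 61
sL = 160/157 = 160/157
sR = 160/61 = 160/61
mL = 0·sL + -1/2·sR = -80/61
mR = 1·sL + -1·sR = -15360/9577

160/157 160/61 -80/61 -15360/9577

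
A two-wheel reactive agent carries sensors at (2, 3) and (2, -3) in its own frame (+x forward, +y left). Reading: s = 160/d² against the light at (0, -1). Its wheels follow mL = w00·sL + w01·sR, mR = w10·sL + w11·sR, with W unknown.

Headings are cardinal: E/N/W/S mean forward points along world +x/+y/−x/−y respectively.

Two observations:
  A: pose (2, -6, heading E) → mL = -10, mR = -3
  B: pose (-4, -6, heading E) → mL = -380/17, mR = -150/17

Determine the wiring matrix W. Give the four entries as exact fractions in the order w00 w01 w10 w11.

obs A: pose=(2,-6,E) → sL=8, sR=2, mL=-10, mR=-3
obs B: pose=(-4,-6,E) → sL=20, sR=40/17, mL=-380/17, mR=-150/17
sensor matrix S = [[8, 2], [20, 40/17]]; det S = -360/17
solve [mL_A; mL_B] = S·[w00; w01] and [mR_A; mR_B] = S·[w10; w11]:
  w00 = -1, w01 = -1, w10 = -1/2, w11 = 1/2

-1 -1 -1/2 1/2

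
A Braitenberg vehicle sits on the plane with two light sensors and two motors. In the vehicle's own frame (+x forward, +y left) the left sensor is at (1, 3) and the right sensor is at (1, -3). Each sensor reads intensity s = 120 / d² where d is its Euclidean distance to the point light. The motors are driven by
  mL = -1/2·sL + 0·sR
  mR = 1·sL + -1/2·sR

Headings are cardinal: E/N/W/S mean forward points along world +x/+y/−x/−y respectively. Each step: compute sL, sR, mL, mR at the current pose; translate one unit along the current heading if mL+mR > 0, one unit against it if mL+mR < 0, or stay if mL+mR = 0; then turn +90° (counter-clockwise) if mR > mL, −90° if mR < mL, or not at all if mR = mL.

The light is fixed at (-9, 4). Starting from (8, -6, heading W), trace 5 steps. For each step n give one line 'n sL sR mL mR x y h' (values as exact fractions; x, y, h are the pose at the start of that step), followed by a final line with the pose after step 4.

0 24/85 24/61 -12/85 444/5185 8 -6 W
1 60/281 60/173 -30/281 1950/48613 9 -6 S
2 120/397 24/101 -60/397 7356/40097 9 -5 E
3 3/8 30/137 -3/16 291/1096 10 -5 N
4 24/89 120/349 -12/89 3036/31061 10 -4 W
final 11 -4 S

n=0: pose=(8,-6,W); sL=24/85, sR=24/61; mL=-12/85, mR=444/5185; mL+mR=-288/5185 → advance -1; mR−mL=1176/5185 → turn +1·90°
n=1: pose=(9,-6,S); sL=60/281, sR=60/173; mL=-30/281, mR=1950/48613; mL+mR=-3240/48613 → advance -1; mR−mL=7140/48613 → turn +1·90°
n=2: pose=(9,-5,E); sL=120/397, sR=24/101; mL=-60/397, mR=7356/40097; mL+mR=1296/40097 → advance +1; mR−mL=13416/40097 → turn +1·90°
n=3: pose=(10,-5,N); sL=3/8, sR=30/137; mL=-3/16, mR=291/1096; mL+mR=171/2192 → advance +1; mR−mL=993/2192 → turn +1·90°
n=4: pose=(10,-4,W); sL=24/89, sR=120/349; mL=-12/89, mR=3036/31061; mL+mR=-1152/31061 → advance -1; mR−mL=7224/31061 → turn +1·90°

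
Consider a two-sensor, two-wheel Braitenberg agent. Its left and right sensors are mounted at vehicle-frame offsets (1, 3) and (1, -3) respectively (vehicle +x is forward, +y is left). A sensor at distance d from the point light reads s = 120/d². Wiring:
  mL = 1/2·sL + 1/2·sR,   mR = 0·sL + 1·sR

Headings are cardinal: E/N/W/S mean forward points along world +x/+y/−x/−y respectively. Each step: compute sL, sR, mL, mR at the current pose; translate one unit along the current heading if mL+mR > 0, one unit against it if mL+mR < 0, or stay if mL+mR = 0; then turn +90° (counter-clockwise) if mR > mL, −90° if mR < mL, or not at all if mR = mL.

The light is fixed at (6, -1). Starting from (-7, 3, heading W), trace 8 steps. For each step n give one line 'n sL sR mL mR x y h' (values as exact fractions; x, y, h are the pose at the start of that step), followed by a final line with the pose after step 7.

n=0: pose=(-7,3,W); sL=120/197, sR=24/49; mL=5304/9653, mR=24/49; mL+mR=10032/9653 → advance +1; mR−mL=-576/9653 → turn -1·90°
n=1: pose=(-8,3,N); sL=60/157, sR=60/73; mL=6900/11461, mR=60/73; mL+mR=16320/11461 → advance +1; mR−mL=2520/11461 → turn +1·90°
n=2: pose=(-8,4,W); sL=120/229, sR=120/289; mL=31080/66181, mR=120/289; mL+mR=58560/66181 → advance +1; mR−mL=-3600/66181 → turn -1·90°
n=3: pose=(-9,4,N); sL=1/3, sR=2/3; mL=1/2, mR=2/3; mL+mR=7/6 → advance +1; mR−mL=1/6 → turn +1·90°
n=4: pose=(-9,5,W); sL=24/53, sR=120/337; mL=7224/17861, mR=120/337; mL+mR=13584/17861 → advance +1; mR−mL=-864/17861 → turn -1·90°
n=5: pose=(-10,5,N); sL=12/41, sR=60/109; mL=1884/4469, mR=60/109; mL+mR=4344/4469 → advance +1; mR−mL=576/4469 → turn +1·90°
n=6: pose=(-10,6,W); sL=24/61, sR=120/389; mL=8328/23729, mR=120/389; mL+mR=15648/23729 → advance +1; mR−mL=-1008/23729 → turn -1·90°
n=7: pose=(-11,6,N); sL=15/58, sR=6/13; mL=543/1508, mR=6/13; mL+mR=1239/1508 → advance +1; mR−mL=153/1508 → turn +1·90°

0 120/197 24/49 5304/9653 24/49 -7 3 W
1 60/157 60/73 6900/11461 60/73 -8 3 N
2 120/229 120/289 31080/66181 120/289 -8 4 W
3 1/3 2/3 1/2 2/3 -9 4 N
4 24/53 120/337 7224/17861 120/337 -9 5 W
5 12/41 60/109 1884/4469 60/109 -10 5 N
6 24/61 120/389 8328/23729 120/389 -10 6 W
7 15/58 6/13 543/1508 6/13 -11 6 N
final -11 7 W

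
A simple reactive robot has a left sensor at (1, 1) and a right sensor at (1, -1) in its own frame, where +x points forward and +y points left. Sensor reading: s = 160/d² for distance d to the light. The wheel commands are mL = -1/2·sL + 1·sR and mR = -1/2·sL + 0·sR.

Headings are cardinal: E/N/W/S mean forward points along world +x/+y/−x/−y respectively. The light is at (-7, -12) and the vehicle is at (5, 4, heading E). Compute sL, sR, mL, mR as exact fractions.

80/229 80/197 10440/45113 -40/229

left sensor world pos  = (6, 5); dL² = 458
right sensor world pos = (6, 3); dR² = 394
sL = 160/458 = 80/229
sR = 160/394 = 80/197
mL = -1/2·sL + 1·sR = 10440/45113
mR = -1/2·sL + 0·sR = -40/229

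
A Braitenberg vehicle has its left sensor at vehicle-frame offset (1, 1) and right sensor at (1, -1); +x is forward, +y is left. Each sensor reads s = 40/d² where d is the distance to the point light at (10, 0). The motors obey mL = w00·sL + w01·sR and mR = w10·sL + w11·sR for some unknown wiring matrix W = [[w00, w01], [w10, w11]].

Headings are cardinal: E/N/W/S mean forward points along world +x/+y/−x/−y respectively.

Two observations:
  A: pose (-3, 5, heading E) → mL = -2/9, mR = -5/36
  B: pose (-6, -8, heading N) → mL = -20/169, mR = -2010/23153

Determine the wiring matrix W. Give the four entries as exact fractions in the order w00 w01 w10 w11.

obs A: pose=(-3,5,E) → sL=2/9, sR=1/4, mL=-2/9, mR=-5/36
obs B: pose=(-6,-8,N) → sL=20/169, sR=20/137, mL=-20/169, mR=-2010/23153
sensor matrix S = [[2/9, 1/4], [20/169, 20/137]]; det S = 595/208377
solve [mL_A; mL_B] = S·[w00; w01] and [mR_A; mR_B] = S·[w10; w11]:
  w00 = -1, w01 = 0, w10 = 1/2, w11 = -1

-1 0 1/2 -1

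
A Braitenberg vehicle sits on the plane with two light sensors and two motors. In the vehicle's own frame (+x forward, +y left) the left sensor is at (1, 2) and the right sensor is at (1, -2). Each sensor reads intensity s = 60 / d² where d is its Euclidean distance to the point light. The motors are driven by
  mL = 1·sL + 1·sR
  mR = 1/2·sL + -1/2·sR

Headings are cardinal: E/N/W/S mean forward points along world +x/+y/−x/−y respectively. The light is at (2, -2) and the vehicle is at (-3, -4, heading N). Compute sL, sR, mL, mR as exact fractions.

6/5 6 36/5 -12/5

left sensor world pos  = (-5, -3); dL² = 50
right sensor world pos = (-1, -3); dR² = 10
sL = 60/50 = 6/5
sR = 60/10 = 6
mL = 1·sL + 1·sR = 36/5
mR = 1/2·sL + -1/2·sR = -12/5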